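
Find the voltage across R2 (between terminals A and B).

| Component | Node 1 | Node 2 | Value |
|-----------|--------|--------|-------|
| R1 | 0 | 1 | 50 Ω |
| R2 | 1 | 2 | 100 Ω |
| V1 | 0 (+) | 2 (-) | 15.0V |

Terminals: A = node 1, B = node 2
R1 and R2 are in series across V1 (node 0 → node 1 → node 2), and the output A–B is taken across R2, so this is a voltage divider.
Series current: I = V1/(R1 + R2) = 15/(50 + 100) = 15/150 = 0.1 A
V_R2 = I × R2 = V1 × R2/(R1 + R2) = 15 × 100/150 = 10 V

Final answer: 10 V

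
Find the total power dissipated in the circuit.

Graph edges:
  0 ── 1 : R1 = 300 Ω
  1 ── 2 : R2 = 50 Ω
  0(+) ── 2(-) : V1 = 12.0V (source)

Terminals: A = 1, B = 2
Nodal analysis, taking node 2 as the 0 V reference.
Source V1 fixes V_0 = 12 V.
KCL at each unknown node (sum of currents leaving = 0; resistances in Ω):
  Node 1: (V_1 - 12)/300 + (V_1 - 0)/50 = 0
Collecting terms: 0.02333 × V_1 = 0.04  =>  V_1 = 1.714 V
Power in each resistor, P = (ΔV)²/R:
  P_R1 = (12 - 1.714)²/300 = 0.3527 W
  P_R2 = (1.714 - 0)²/50 = 0.05878 W
P_total = P_R1 + P_R2 = 0.4114 W

Final answer: 0.4114 W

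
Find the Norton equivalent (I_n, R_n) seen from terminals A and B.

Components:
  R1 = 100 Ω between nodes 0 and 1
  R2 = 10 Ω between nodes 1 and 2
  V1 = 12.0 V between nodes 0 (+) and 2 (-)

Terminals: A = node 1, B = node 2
Find the Thévenin equivalent first; then I_n = V_th/R_th and R_n = R_th.
Step 1 — V_th is the open-circuit voltage V_A - V_B (nothing connected across the terminals).
Nodal analysis, taking node 2 as the 0 V reference.
Source V1 fixes V_0 = 12 V.
KCL at each unknown node (sum of currents leaving = 0; resistances in Ω):
  Node 1: (V_1 - 12)/100 + (V_1 - 0)/10 = 0
Collecting terms: 0.11 × V_1 = 0.12  =>  V_1 = 1.091 V
V_th = V_1 - V_2 = 1.091 - 0 = 1.091 V
Step 2 — R_th: zero the source — replace V1 by a short circuit (node 2 merges into node 0) — and find the resistance seen between A (node 1) and B (node 0).
Reduce the network between node 1 (A) and node 0 (B) by series/parallel combination:
  Rp1 = R1 ‖ R2 (parallel, both between nodes 0 and 1) = 1/(1/100 + 1/10) = 9.091 Ω
R_th = 9.091 Ω
I_n = V_th/R_th = 1.091/9.091 = 0.12 A, and R_n = R_th = 9.091 Ω

Final answer: I_n = 0.12 A, R_n = 9.091 Ω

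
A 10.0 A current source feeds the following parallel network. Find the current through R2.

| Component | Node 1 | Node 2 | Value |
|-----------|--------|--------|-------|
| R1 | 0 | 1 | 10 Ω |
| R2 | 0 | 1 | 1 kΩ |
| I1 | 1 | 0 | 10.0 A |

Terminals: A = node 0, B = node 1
All resistors sit directly between nodes 0 and 1, so they are in parallel and share one voltage V; the full source current 10 A splits among them.
1/R_par = 1/10 + 1/1000 = 0.101 S  =>  R_par = 9.901 Ω
V = I × R_par = 10 × 9.901 = 99.01 V
I_R2 = V/R2 = 99.01/1000 = 0.09901 A

Final answer: 0.09901 A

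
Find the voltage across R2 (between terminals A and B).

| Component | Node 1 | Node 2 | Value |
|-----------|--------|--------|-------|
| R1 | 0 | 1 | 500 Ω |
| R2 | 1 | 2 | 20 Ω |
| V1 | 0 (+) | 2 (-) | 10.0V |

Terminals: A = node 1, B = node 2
R1 and R2 are in series across V1 (node 0 → node 1 → node 2), and the output A–B is taken across R2, so this is a voltage divider.
Series current: I = V1/(R1 + R2) = 10/(500 + 20) = 10/520 = 0.01923 A
V_R2 = I × R2 = V1 × R2/(R1 + R2) = 10 × 20/520 = 0.3846 V

Final answer: 0.3846 V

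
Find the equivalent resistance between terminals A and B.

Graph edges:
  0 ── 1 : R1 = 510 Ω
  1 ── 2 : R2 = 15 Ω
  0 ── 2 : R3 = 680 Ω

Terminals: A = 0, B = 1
Reduce the network between node 0 (A) and node 1 (B) by series/parallel combination:
  Rs1 = R3 + R2 (series, joined only at node 2) = 680 + 15 = 695 Ω
  Rp1 = R1 ‖ Rs1 (parallel, both between nodes 0 and 1) = 1/(1/510 + 1/695) = 294.1 Ω
R_eq = 294.1 Ω

Final answer: 294.1 Ω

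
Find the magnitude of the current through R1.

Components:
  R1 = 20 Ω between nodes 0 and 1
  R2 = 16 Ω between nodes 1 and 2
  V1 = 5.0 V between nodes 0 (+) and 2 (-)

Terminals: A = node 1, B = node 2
Nodal analysis, taking node 2 as the 0 V reference.
Source V1 fixes V_0 = 5 V.
KCL at each unknown node (sum of currents leaving = 0; resistances in Ω):
  Node 1: (V_1 - 5)/20 + (V_1 - 0)/16 = 0
Collecting terms: 0.1125 × V_1 = 0.25  =>  V_1 = 2.222 V
I_R1 = (V_0 - V_1)/R1 = (5 - 2.222)/20 = 0.1389 A
|I_R1| = 0.1389 A

Final answer: |I_R1| = 0.1389 A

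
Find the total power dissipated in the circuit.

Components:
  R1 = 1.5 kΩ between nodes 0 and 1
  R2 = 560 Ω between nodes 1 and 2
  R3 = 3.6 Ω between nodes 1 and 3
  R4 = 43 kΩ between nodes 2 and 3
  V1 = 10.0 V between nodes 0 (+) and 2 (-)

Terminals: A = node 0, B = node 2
Nodal analysis, taking node 2 as the 0 V reference.
Source V1 fixes V_0 = 10 V.
KCL at each unknown node (sum of currents leaving = 0; resistances in Ω):
  Node 1: (V_1 - 10)/1500 + (V_1 - 0)/560 + (V_1 - V_3)/3.6 = 0
  Node 3: (V_3 - V_1)/3.6 + (V_3 - 0)/43000 = 0
Collecting terms (coefficients in siemens):
  0.2802·V_1 - 0.2778·V_3 = 0.006667
  0.2778·V_3 - 0.2778·V_1 = 0
Determinant D = (0.2802)(0.2778) - (-0.2778)(-0.2778) = 0.0006877
V_1 = [(0.006667)(0.2778) - (-0.2778)(0)]/D = 2.693 V
V_3 = [(0.2802)(0) - (0.006667)(-0.2778)]/D = 2.693 V
Power in each resistor, P = (ΔV)²/R:
  P_R1 = (10 - 2.693)²/1500 = 0.0356 W
  P_R2 = (2.693 - 0)²/560 = 0.01295 W
  P_R3 = (2.693 - 2.693)²/3.6 = 0.00000001412 W
  P_R4 = (0 - 2.693)²/43000 = 0.0001686 W
P_total = P_R1 + P_R2 + P_R3 + P_R4 = 0.04871 W

Final answer: 0.04871 W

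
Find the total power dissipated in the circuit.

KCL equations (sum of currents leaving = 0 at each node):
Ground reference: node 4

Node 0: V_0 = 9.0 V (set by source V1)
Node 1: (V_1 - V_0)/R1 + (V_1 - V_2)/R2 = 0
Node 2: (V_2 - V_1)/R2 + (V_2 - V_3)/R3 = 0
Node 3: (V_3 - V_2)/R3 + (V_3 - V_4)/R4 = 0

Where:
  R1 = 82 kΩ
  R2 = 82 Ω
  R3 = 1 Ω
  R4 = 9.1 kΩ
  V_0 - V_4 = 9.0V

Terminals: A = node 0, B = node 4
Nodal analysis, taking node 4 as the 0 V reference.
Source V1 fixes V_0 = 9 V.
KCL at each unknown node (sum of currents leaving = 0; resistances in Ω):
  Node 1: (V_1 - 9)/82000 + (V_1 - V_2)/82 = 0
  Node 2: (V_2 - V_1)/82 + (V_2 - V_3)/1 = 0
  Node 3: (V_3 - V_2)/1 + (V_3 - 0)/9100 = 0
Collecting terms (coefficients in siemens):
  0.01221·V_1 - 0.0122·V_2 = 0.0001098
  1.012·V_2 - 0.0122·V_1 - 1·V_3 = 0
  1·V_3 - 1·V_2 = 0
Solving these 3 simultaneous equations (Gaussian elimination) gives:
  V_1 = 0.9064 V, V_2 = 0.8983 V, V_3 = 0.8982 V
Power in each resistor, P = (ΔV)²/R:
  P_R1 = (9 - 0.9064)²/82000 = 0.0007989 W
  P_R2 = (0.9064 - 0.8983)²/82 = 0.0000007989 W
  P_R3 = (0.8983 - 0.8982)²/1 = 0.000000009742 W
  P_R4 = (0.8982 - 0)²/9100 = 0.00008865 W
P_total = P_R1 + P_R2 + P_R3 + P_R4 = 0.0008883 W

Final answer: 0.0008883 W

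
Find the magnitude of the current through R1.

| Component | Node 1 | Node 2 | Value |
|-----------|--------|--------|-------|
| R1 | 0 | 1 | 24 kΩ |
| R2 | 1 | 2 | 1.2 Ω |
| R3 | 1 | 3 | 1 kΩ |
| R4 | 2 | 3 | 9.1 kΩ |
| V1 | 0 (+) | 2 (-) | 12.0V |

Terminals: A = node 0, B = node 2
Nodal analysis, taking node 2 as the 0 V reference.
Source V1 fixes V_0 = 12 V.
KCL at each unknown node (sum of currents leaving = 0; resistances in Ω):
  Node 1: (V_1 - 12)/24000 + (V_1 - 0)/1.2 + (V_1 - V_3)/1000 = 0
  Node 3: (V_3 - V_1)/1000 + (V_3 - 0)/9100 = 0
Collecting terms (coefficients in siemens):
  0.8344·V_1 - 0.001·V_3 = 0.0005
  0.00111·V_3 - 0.001·V_1 = 0
Determinant D = (0.8344)(0.00111) - (-0.001)(-0.001) = 0.0009251
V_1 = [(0.0005)(0.00111) - (-0.001)(0)]/D = 0.0005999 V
V_3 = [(0.8344)(0) - (0.0005)(-0.001)]/D = 0.0005405 V
I_R1 = (V_0 - V_1)/R1 = (12 - 0.0005999)/24000 = 0.0005 A
|I_R1| = 0.0005 A

Final answer: |I_R1| = 0.0005 A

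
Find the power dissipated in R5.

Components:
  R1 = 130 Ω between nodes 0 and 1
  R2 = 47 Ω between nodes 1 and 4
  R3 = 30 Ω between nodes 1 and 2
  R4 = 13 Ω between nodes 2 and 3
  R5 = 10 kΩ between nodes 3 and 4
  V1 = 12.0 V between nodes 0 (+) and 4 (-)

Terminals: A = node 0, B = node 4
Nodal analysis, taking node 4 as the 0 V reference.
Source V1 fixes V_0 = 12 V.
KCL at each unknown node (sum of currents leaving = 0; resistances in Ω):
  Node 1: (V_1 - 12)/130 + (V_1 - 0)/47 + (V_1 - V_2)/30 = 0
  Node 2: (V_2 - V_1)/30 + (V_2 - V_3)/13 = 0
  Node 3: (V_3 - V_2)/13 + (V_3 - 0)/10000 = 0
Collecting terms (coefficients in siemens):
  0.0623·V_1 - 0.03333·V_2 = 0.09231
  0.1103·V_2 - 0.03333·V_1 - 0.07692·V_3 = 0
  0.07702·V_3 - 0.07692·V_2 = 0
Solving these 3 simultaneous equations (Gaussian elimination) gives:
  V_1 = 3.176 V, V_2 = 3.166 V, V_3 = 3.162 V
I_R5 = (V_3 - V_4)/R5 = (3.162 - 0)/10000 = 0.0003162 A
P_R5 = I_R5² × R5 = (0.0003162)² × 10000 = 0.0009998 W

Final answer: 0.0009998 W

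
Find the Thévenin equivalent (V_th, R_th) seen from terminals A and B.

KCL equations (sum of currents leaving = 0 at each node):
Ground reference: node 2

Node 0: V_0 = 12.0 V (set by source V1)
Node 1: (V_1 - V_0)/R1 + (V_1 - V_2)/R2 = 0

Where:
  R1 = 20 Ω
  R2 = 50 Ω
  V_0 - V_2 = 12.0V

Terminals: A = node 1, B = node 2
Step 1 — V_th is the open-circuit voltage V_A - V_B (nothing connected across the terminals).
Nodal analysis, taking node 2 as the 0 V reference.
Source V1 fixes V_0 = 12 V.
KCL at each unknown node (sum of currents leaving = 0; resistances in Ω):
  Node 1: (V_1 - 12)/20 + (V_1 - 0)/50 = 0
Collecting terms: 0.07 × V_1 = 0.6  =>  V_1 = 8.571 V
V_th = V_1 - V_2 = 8.571 - 0 = 8.571 V
Step 2 — R_th: zero the source — replace V1 by a short circuit (node 2 merges into node 0) — and find the resistance seen between A (node 1) and B (node 0).
Reduce the network between node 1 (A) and node 0 (B) by series/parallel combination:
  Rp1 = R1 ‖ R2 (parallel, both between nodes 0 and 1) = 1/(1/20 + 1/50) = 14.29 Ω
R_th = 14.29 Ω

Final answer: V_th = 8.571 V, R_th = 14.29 Ω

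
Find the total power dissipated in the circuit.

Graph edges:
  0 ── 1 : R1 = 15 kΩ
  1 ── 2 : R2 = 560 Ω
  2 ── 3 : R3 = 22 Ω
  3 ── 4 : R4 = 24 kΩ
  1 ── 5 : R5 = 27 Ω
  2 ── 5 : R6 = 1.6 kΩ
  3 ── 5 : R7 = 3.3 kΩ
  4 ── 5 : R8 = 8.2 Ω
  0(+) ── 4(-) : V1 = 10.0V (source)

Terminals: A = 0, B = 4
Nodal analysis, taking node 4 as the 0 V reference.
Source V1 fixes V_0 = 10 V.
KCL at each unknown node (sum of currents leaving = 0; resistances in Ω):
  Node 1: (V_1 - 10)/15000 + (V_1 - V_2)/560 + (V_1 - V_5)/27 = 0
  Node 2: (V_2 - V_1)/560 + (V_2 - V_3)/22 + (V_2 - V_5)/1600 = 0
  Node 3: (V_3 - V_2)/22 + (V_3 - 0)/24000 + (V_3 - V_5)/3300 = 0
  Node 5: (V_5 - V_1)/27 + (V_5 - V_2)/1600 + (V_5 - V_3)/3300 + (V_5 - 0)/8.2 = 0
Collecting terms (coefficients in siemens):
  0.03889·V_1 - 0.001786·V_2 - 0.03704·V_5 = 0.0006667
  0.04787·V_2 - 0.001786·V_1 - 0.04545·V_3 - 0.000625·V_5 = 0
  0.0458·V_3 - 0.04545·V_2 - 0.000303·V_5 = 0
  0.1599·V_5 - 0.03704·V_1 - 0.000625·V_2 - 0.000303·V_3 = 0
Solving these 4 simultaneous equations (Gaussian elimination) gives:
  V_1 = 0.0231 V, V_2 = 0.01682 V, V_3 = 0.01673 V, V_5 = 0.005448 V
Power in each resistor, P = (ΔV)²/R:
  P_R1 = (10 - 0.0231)²/15000 = 0.006636 W
  P_R2 = (0.0231 - 0.01682)²/560 = 0.00000007053 W
  P_R3 = (0.01682 - 0.01673)²/22 = 0.0000000003726 W
  P_R4 = (0.01673 - 0)²/24000 = 0.00000001166 W
  P_R5 = (0.0231 - 0.005448)²/27 = 0.00001154 W
  P_R6 = (0.01682 - 0.005448)²/1600 = 0.00000008081 W
  P_R7 = (0.01673 - 0.005448)²/3300 = 0.00000003856 W
  P_R8 = (0 - 0.005448)²/8.2 = 0.00000362 W
P_total = P_R1 + P_R2 + P_R3 + P_R4 + P_R5 + P_R6 + P_R7 + P_R8 = 0.006651 W

Final answer: 0.006651 W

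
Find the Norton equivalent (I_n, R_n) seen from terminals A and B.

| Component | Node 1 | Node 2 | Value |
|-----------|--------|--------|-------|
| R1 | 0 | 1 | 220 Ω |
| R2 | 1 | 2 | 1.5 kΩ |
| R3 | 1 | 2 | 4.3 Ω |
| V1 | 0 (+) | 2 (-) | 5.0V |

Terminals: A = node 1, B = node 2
Find the Thévenin equivalent first; then I_n = V_th/R_th and R_n = R_th.
Step 1 — V_th is the open-circuit voltage V_A - V_B (nothing connected across the terminals).
Nodal analysis, taking node 2 as the 0 V reference.
Source V1 fixes V_0 = 5 V.
KCL at each unknown node (sum of currents leaving = 0; resistances in Ω):
  Node 1: (V_1 - 5)/220 + (V_1 - 0)/1500 + (V_1 - 0)/4.3 = 0
Collecting terms: 0.2378 × V_1 = 0.02273  =>  V_1 = 0.09559 V
V_th = V_1 - V_2 = 0.09559 - 0 = 0.09559 V
Step 2 — R_th: zero the source — replace V1 by a short circuit (node 2 merges into node 0) — and find the resistance seen between A (node 1) and B (node 0).
Reduce the network between node 1 (A) and node 0 (B) by series/parallel combination:
  Rp1 = R1 ‖ R2 ‖ R3 (parallel, all between nodes 0 and 1) = 1/(1/220 + 1/1500 + 1/4.3) = 4.206 Ω
R_th = 4.206 Ω
I_n = V_th/R_th = 0.09559/4.206 = 0.02273 A, and R_n = R_th = 4.206 Ω

Final answer: I_n = 0.02273 A, R_n = 4.206 Ω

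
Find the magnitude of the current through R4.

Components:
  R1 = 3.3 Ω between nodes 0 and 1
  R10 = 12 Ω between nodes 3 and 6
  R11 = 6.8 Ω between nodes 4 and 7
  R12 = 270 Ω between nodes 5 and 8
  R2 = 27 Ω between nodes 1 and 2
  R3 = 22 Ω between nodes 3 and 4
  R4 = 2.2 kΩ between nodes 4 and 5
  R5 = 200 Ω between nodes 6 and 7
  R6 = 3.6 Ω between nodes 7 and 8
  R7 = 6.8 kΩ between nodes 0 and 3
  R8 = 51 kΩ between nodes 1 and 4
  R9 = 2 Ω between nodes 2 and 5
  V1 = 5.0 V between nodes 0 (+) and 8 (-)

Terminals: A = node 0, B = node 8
Nodal analysis, taking node 8 as the 0 V reference.
Source V1 fixes V_0 = 5 V.
KCL at each unknown node (sum of currents leaving = 0; resistances in Ω):
  Node 1: (V_1 - 5)/3.3 + (V_1 - V_2)/27 + (V_1 - V_4)/51000 = 0
  Node 2: (V_2 - V_1)/27 + (V_2 - V_5)/2 = 0
  Node 3: (V_3 - V_4)/22 + (V_3 - 5)/6800 + (V_3 - V_6)/12 = 0
  Node 4: (V_4 - V_3)/22 + (V_4 - V_5)/2200 + (V_4 - V_1)/51000 + (V_4 - V_7)/6.8 = 0
  Node 5: (V_5 - V_4)/2200 + (V_5 - V_2)/2 + (V_5 - 0)/270 = 0
  Node 6: (V_6 - V_7)/200 + (V_6 - V_3)/12 = 0
  Node 7: (V_7 - V_6)/200 + (V_7 - 0)/3.6 + (V_7 - V_4)/6.8 = 0
Collecting terms (coefficients in siemens):
  0.3401·V_1 - 0.03704·V_2 - 0.00001961·V_4 = 1.515
  0.537·V_2 - 0.03704·V_1 - 0.5·V_5 = 0
  0.1289·V_3 - 0.04545·V_4 - 0.08333·V_6 = 0.0007353
  0.193·V_4 - 0.00001961·V_1 - 0.04545·V_3 - 0.0004545·V_5 - 0.1471·V_7 = 0
  0.5042·V_5 - 0.5·V_2 - 0.0004545·V_4 = 0
  0.08833·V_6 - 0.08333·V_3 - 0.005·V_7 = 0
  0.4298·V_7 - 0.1471·V_4 - 0.005·V_6 = 0
Solving these 7 simultaneous equations (Gaussian elimination) gives:
  V_1 = 4.939 V, V_2 = 4.445 V, V_3 = 0.04112 V, V_4 = 0.0283 V
  V_5 = 4.408 V, V_6 = 0.03937 V, V_7 = 0.01014 V
I_R4 = (V_4 - V_5)/R4 = (0.0283 - 4.408)/2200 = -0.001991 A
|I_R4| = 0.001991 A

Final answer: |I_R4| = 0.001991 A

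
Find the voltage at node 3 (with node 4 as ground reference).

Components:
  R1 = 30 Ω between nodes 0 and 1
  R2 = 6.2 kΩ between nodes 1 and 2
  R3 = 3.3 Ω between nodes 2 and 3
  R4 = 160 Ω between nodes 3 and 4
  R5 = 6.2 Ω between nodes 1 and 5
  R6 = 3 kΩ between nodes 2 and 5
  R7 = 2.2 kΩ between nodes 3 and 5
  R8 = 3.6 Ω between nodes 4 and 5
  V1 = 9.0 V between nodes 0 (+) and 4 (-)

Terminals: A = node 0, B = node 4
Nodal analysis, taking node 4 as the 0 V reference.
Source V1 fixes V_0 = 9 V.
KCL at each unknown node (sum of currents leaving = 0; resistances in Ω):
  Node 1: (V_1 - 9)/30 + (V_1 - V_2)/6200 + (V_1 - V_5)/6.2 = 0
  Node 2: (V_2 - V_1)/6200 + (V_2 - V_3)/3.3 + (V_2 - V_5)/3000 = 0
  Node 3: (V_3 - V_2)/3.3 + (V_3 - 0)/160 + (V_3 - V_5)/2200 = 0
  Node 5: (V_5 - V_1)/6.2 + (V_5 - V_2)/3000 + (V_5 - V_3)/2200 + (V_5 - 0)/3.6 = 0
Collecting terms (coefficients in siemens):
  0.1948·V_1 - 0.0001613·V_2 - 0.1613·V_5 = 0.3
  0.3035·V_2 - 0.0001613·V_1 - 0.303·V_3 - 0.0003333·V_5 = 0
  0.3097·V_3 - 0.303·V_2 - 0.0004545·V_5 = 0
  0.4399·V_5 - 0.1613·V_1 - 0.0003333·V_2 - 0.0004545·V_3 = 0
Solving these 4 simultaneous equations (Gaussian elimination) gives:
  V_1 = 2.212 V, V_2 = 0.1401 V, V_3 = 0.1382 V, V_5 = 0.8114 V
The requested potential is V_3 = 0.1382 V.

Final answer: V_3 = 0.1382 V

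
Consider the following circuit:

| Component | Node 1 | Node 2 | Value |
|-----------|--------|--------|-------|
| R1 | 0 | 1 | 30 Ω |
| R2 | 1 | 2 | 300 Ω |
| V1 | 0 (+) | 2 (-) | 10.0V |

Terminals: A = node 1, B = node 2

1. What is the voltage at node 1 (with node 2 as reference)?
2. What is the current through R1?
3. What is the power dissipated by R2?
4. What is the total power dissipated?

Nodal analysis, taking node 2 as the 0 V reference.
Source V1 fixes V_0 = 10 V.
KCL at each unknown node (sum of currents leaving = 0; resistances in Ω):
  Node 1: (V_1 - 10)/30 + (V_1 - 0)/300 = 0
Collecting terms: 0.03667 × V_1 = 0.3333  =>  V_1 = 9.091 V
Part 1:
  Read off the nodal solution: V_1 = 9.091 V
Part 2:
  I_R1 = (V_0 - V_1)/R1 = (10 - 9.091)/30 = 0.0303 A
  Magnitude: I_R1 = 0.0303 A
Part 3:
  I_R2 = (V_1 - V_2)/R2 = (9.091 - 0)/300 = 0.0303 A
  P_R2 = I_R2² × R2 = (0.0303)² × 300 = 0.2755 W
Part 4:
  Power in each resistor, P = (ΔV)²/R:
    P_R1 = (10 - 9.091)²/30 = 0.02755 W
    P_R2 = (9.091 - 0)²/300 = 0.2755 W
  P_total = P_R1 + P_R2 = 0.303 W

Final answers:
1. V_1 = 9.091 V
2. I_R1 = 0.0303 A
3. P_R2 = 0.2755 W
4. P_total = 0.303 W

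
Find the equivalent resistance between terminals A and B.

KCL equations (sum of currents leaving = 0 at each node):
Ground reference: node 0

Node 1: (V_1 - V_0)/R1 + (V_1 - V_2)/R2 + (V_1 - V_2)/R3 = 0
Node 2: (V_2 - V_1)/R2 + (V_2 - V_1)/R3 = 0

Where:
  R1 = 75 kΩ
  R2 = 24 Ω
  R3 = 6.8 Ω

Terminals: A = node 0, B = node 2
Reduce the network between node 0 (A) and node 2 (B) by series/parallel combination:
  Rp1 = R2 ‖ R3 (parallel, both between nodes 1 and 2) = 1/(1/24 + 1/6.8) = 5.299 Ω
  Rs1 = R1 + Rp1 (series, joined only at node 1) = 75000 + 5.299 = 75010 Ω
R_eq = 75.01 kΩ

Final answer: 75.01 kΩ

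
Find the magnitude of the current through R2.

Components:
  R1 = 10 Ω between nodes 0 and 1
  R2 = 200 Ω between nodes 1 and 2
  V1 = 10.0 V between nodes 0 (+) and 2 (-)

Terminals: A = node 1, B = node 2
Nodal analysis, taking node 2 as the 0 V reference.
Source V1 fixes V_0 = 10 V.
KCL at each unknown node (sum of currents leaving = 0; resistances in Ω):
  Node 1: (V_1 - 10)/10 + (V_1 - 0)/200 = 0
Collecting terms: 0.105 × V_1 = 1  =>  V_1 = 9.524 V
I_R2 = (V_1 - V_2)/R2 = (9.524 - 0)/200 = 0.04762 A
|I_R2| = 0.04762 A

Final answer: |I_R2| = 0.04762 A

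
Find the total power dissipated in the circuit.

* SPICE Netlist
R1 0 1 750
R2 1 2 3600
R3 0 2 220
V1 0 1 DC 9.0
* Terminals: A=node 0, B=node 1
Nodal analysis, taking node 1 as the 0 V reference.
Source V1 fixes V_0 = 9 V.
KCL at each unknown node (sum of currents leaving = 0; resistances in Ω):
  Node 2: (V_2 - 0)/3600 + (V_2 - 9)/220 = 0
Collecting terms: 0.004823 × V_2 = 0.04091  =>  V_2 = 8.482 V
Power in each resistor, P = (ΔV)²/R:
  P_R1 = (9 - 0)²/750 = 0.108 W
  P_R2 = (0 - 8.482)²/3600 = 0.01998 W
  P_R3 = (9 - 8.482)²/220 = 0.001221 W
P_total = P_R1 + P_R2 + P_R3 = 0.1292 W

Final answer: 0.1292 W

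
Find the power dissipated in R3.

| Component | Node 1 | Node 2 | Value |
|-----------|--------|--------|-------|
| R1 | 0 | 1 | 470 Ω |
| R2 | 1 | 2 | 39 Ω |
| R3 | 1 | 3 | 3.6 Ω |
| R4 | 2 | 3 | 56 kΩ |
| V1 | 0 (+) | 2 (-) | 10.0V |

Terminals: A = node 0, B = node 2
Nodal analysis, taking node 2 as the 0 V reference.
Source V1 fixes V_0 = 10 V.
KCL at each unknown node (sum of currents leaving = 0; resistances in Ω):
  Node 1: (V_1 - 10)/470 + (V_1 - 0)/39 + (V_1 - V_3)/3.6 = 0
  Node 3: (V_3 - V_1)/3.6 + (V_3 - 0)/56000 = 0
Collecting terms (coefficients in siemens):
  0.3055·V_1 - 0.2778·V_3 = 0.02128
  0.2778·V_3 - 0.2778·V_1 = 0
Determinant D = (0.3055)(0.2778) - (-0.2778)(-0.2778) = 0.007719
V_1 = [(0.02128)(0.2778) - (-0.2778)(0)]/D = 0.7657 V
V_3 = [(0.3055)(0) - (0.02128)(-0.2778)]/D = 0.7657 V
I_R3 = (V_1 - V_3)/R3 = (0.7657 - 0.7657)/3.6 = 0.00001367 A
P_R3 = I_R3² × R3 = (0.00001367)² × 3.6 = 0.000000000673 W

Final answer: 6.73e-10 W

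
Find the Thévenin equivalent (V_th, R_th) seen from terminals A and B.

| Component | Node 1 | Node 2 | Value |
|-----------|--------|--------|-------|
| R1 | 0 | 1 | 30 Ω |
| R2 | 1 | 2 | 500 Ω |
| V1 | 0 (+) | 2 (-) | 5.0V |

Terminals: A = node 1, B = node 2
Step 1 — V_th is the open-circuit voltage V_A - V_B (nothing connected across the terminals).
Nodal analysis, taking node 2 as the 0 V reference.
Source V1 fixes V_0 = 5 V.
KCL at each unknown node (sum of currents leaving = 0; resistances in Ω):
  Node 1: (V_1 - 5)/30 + (V_1 - 0)/500 = 0
Collecting terms: 0.03533 × V_1 = 0.1667  =>  V_1 = 4.717 V
V_th = V_1 - V_2 = 4.717 - 0 = 4.717 V
Step 2 — R_th: zero the source — replace V1 by a short circuit (node 2 merges into node 0) — and find the resistance seen between A (node 1) and B (node 0).
Reduce the network between node 1 (A) and node 0 (B) by series/parallel combination:
  Rp1 = R1 ‖ R2 (parallel, both between nodes 0 and 1) = 1/(1/30 + 1/500) = 28.3 Ω
R_th = 28.3 Ω

Final answer: V_th = 4.717 V, R_th = 28.3 Ω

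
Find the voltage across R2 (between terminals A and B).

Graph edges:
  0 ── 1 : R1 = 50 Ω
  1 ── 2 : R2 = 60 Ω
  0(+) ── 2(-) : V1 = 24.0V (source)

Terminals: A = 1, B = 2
R1 and R2 are in series across V1 (node 0 → node 1 → node 2), and the output A–B is taken across R2, so this is a voltage divider.
Series current: I = V1/(R1 + R2) = 24/(50 + 60) = 24/110 = 0.2182 A
V_R2 = I × R2 = V1 × R2/(R1 + R2) = 24 × 60/110 = 13.09 V

Final answer: 13.09 V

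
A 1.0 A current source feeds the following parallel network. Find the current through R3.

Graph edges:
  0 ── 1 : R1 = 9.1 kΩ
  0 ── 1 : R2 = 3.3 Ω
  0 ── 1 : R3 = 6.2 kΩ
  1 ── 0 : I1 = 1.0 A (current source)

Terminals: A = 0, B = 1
All resistors sit directly between nodes 0 and 1, so they are in parallel and share one voltage V; the full source current 1 A splits among them.
1/R_par = 1/9100 + 1/3.3 + 1/6200 = 0.3033 S  =>  R_par = 3.297 Ω
V = I × R_par = 1 × 3.297 = 3.297 V
I_R3 = V/R3 = 3.297/6200 = 0.0005318 A

Final answer: 0.0005318 A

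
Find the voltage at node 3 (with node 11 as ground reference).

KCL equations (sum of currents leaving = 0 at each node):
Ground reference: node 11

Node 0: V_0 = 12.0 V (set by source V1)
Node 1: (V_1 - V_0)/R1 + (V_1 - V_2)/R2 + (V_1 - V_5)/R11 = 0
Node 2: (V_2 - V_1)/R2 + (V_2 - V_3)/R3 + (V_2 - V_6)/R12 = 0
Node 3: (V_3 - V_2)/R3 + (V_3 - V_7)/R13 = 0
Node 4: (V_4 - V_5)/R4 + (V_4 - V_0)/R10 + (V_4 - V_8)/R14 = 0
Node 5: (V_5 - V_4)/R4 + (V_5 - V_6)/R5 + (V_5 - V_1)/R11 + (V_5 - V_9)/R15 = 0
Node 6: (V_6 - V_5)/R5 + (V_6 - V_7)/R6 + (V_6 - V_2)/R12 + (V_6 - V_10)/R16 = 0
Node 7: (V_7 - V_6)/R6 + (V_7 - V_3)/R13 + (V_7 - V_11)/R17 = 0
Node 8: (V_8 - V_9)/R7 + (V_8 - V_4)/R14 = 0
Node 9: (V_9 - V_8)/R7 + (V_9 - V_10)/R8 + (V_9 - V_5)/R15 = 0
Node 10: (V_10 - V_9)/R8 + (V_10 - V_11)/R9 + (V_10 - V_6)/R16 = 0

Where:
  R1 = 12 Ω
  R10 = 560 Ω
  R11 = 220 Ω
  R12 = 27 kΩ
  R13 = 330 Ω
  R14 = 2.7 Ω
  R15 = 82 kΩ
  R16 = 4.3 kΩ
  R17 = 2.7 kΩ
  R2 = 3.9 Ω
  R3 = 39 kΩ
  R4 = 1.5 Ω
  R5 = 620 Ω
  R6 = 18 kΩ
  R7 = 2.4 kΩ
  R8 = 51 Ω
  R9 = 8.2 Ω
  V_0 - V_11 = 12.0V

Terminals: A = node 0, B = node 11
Nodal analysis, taking node 11 as the 0 V reference.
Source V1 fixes V_0 = 12 V.
KCL at each unknown node (sum of currents leaving = 0; resistances in Ω):
  Node 1: (V_1 - 12)/12 + (V_1 - V_2)/3.9 + (V_1 - V_5)/220 = 0
  Node 2: (V_2 - V_1)/3.9 + (V_2 - V_3)/39000 + (V_2 - V_6)/27000 = 0
  Node 3: (V_3 - V_2)/39000 + (V_3 - V_7)/330 = 0
  Node 4: (V_4 - V_5)/1.5 + (V_4 - 12)/560 + (V_4 - V_8)/2.7 = 0
  Node 5: (V_5 - V_4)/1.5 + (V_5 - V_6)/620 + (V_5 - V_1)/220 + (V_5 - V_9)/82000 = 0
  Node 6: (V_6 - V_5)/620 + (V_6 - V_7)/18000 + (V_6 - V_2)/27000 + (V_6 - V_10)/4300 = 0
  Node 7: (V_7 - V_6)/18000 + (V_7 - V_3)/330 + (V_7 - 0)/2700 = 0
  Node 8: (V_8 - V_9)/2400 + (V_8 - V_4)/2.7 = 0
  Node 9: (V_9 - V_8)/2400 + (V_9 - V_10)/51 + (V_9 - V_5)/82000 = 0
  Node 10: (V_10 - V_9)/51 + (V_10 - 0)/8.2 + (V_10 - V_6)/4300 = 0
Collecting terms (coefficients in siemens):
  0.3443·V_1 - 0.2564·V_2 - 0.004545·V_5 = 1
  0.2565·V_2 - 0.2564·V_1 - 0.00002564·V_3 - 0.00003704·V_6 = 0
  0.003056·V_3 - 0.00002564·V_2 - 0.00303·V_7 = 0
  1.039·V_4 - 0.6667·V_5 - 0.3704·V_8 = 0.02143
  0.6728·V_5 - 0.004545·V_1 - 0.6667·V_4 - 0.001613·V_6 - 0.0000122·V_9 = 0
  0.001938·V_6 - 0.00003704·V_2 - 0.001613·V_5 - 0.00005556·V_7 - 0.0002326·V_10 = 0
  0.003456·V_7 - 0.00303·V_3 - 0.00005556·V_6 = 0
  0.3708·V_8 - 0.3704·V_4 - 0.0004167·V_9 = 0
  0.02004·V_9 - 0.0000122·V_5 - 0.0004167·V_8 - 0.01961·V_10 = 0
  0.1418·V_10 - 0.0002326·V_6 - 0.01961·V_9 = 0
Solving these 10 simultaneous equations (Gaussian elimination) gives:
  V_1 = 11.94 V, V_2 = 11.94 V, V_3 = 1.904 V, V_4 = 10.85 V
  V_5 = 10.85 V, V_6 = 9.317 V, V_7 = 1.819 V, V_8 = 10.83 V
  V_9 = 0.2855 V, V_10 = 0.05476 V
The requested potential is V_3 = 1.904 V.

Final answer: V_3 = 1.904 V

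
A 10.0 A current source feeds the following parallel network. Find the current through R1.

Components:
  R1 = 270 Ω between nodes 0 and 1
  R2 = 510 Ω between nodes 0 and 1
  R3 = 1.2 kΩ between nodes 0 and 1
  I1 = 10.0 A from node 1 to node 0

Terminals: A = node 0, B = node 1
All resistors sit directly between nodes 0 and 1, so they are in parallel and share one voltage V; the full source current 10 A splits among them.
1/R_par = 1/270 + 1/510 + 1/1200 = 0.006498 S  =>  R_par = 153.9 Ω
V = I × R_par = 10 × 153.9 = 1539 V
I_R1 = V/R1 = 1539/270 = 5.7 A

Final answer: 5.7 A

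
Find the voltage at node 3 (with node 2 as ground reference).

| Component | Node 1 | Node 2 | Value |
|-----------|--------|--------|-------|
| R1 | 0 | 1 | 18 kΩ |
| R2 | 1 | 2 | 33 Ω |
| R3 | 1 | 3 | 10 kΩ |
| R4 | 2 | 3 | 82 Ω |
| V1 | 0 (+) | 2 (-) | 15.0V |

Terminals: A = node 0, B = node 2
Nodal analysis, taking node 2 as the 0 V reference.
Source V1 fixes V_0 = 15 V.
KCL at each unknown node (sum of currents leaving = 0; resistances in Ω):
  Node 1: (V_1 - 15)/18000 + (V_1 - 0)/33 + (V_1 - V_3)/10000 = 0
  Node 3: (V_3 - V_1)/10000 + (V_3 - 0)/82 = 0
Collecting terms (coefficients in siemens):
  0.03046·V_1 - 0.0001·V_3 = 0.0008333
  0.0123·V_3 - 0.0001·V_1 = 0
Determinant D = (0.03046)(0.0123) - (-0.0001)(-0.0001) = 0.0003745
V_1 = [(0.0008333)(0.0123) - (-0.0001)(0)]/D = 0.02736 V
V_3 = [(0.03046)(0) - (0.0008333)(-0.0001)]/D = 0.0002225 V
The requested potential is V_3 = 0.0002225 V.

Final answer: V_3 = 0.0002225 V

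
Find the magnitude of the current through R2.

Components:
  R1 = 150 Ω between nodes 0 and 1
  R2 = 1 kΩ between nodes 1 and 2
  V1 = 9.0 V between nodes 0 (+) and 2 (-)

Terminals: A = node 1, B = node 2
Nodal analysis, taking node 2 as the 0 V reference.
Source V1 fixes V_0 = 9 V.
KCL at each unknown node (sum of currents leaving = 0; resistances in Ω):
  Node 1: (V_1 - 9)/150 + (V_1 - 0)/1000 = 0
Collecting terms: 0.007667 × V_1 = 0.06  =>  V_1 = 7.826 V
I_R2 = (V_1 - V_2)/R2 = (7.826 - 0)/1000 = 0.007826 A
|I_R2| = 0.007826 A

Final answer: |I_R2| = 0.007826 A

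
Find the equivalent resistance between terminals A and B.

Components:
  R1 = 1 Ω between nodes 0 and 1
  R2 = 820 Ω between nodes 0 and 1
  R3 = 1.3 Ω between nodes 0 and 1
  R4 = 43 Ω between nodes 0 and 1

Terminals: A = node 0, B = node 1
Reduce the network between node 0 (A) and node 1 (B) by series/parallel combination:
  Rp1 = R1 ‖ R2 ‖ R3 ‖ R4 (parallel, all between nodes 0 and 1) = 1/(1/1 + 1/820 + 1/1.3 + 1/43) = 0.5575 Ω
R_eq = 0.5575 Ω

Final answer: 0.5575 Ω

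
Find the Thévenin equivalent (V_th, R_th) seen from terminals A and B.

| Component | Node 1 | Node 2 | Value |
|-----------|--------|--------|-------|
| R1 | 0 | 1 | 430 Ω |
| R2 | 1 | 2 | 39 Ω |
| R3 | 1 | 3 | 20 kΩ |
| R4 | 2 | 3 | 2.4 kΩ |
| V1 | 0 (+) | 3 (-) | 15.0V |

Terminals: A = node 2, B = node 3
Step 1 — V_th is the open-circuit voltage V_A - V_B (nothing connected across the terminals).
Nodal analysis, taking node 3 as the 0 V reference.
Source V1 fixes V_0 = 15 V.
KCL at each unknown node (sum of currents leaving = 0; resistances in Ω):
  Node 1: (V_1 - 15)/430 + (V_1 - V_2)/39 + (V_1 - 0)/20000 = 0
  Node 2: (V_2 - V_1)/39 + (V_2 - 0)/2400 = 0
Collecting terms (coefficients in siemens):
  0.02802·V_1 - 0.02564·V_2 = 0.03488
  0.02606·V_2 - 0.02564·V_1 = 0
Determinant D = (0.02802)(0.02606) - (-0.02564)(-0.02564) = 0.00007259
V_1 = [(0.03488)(0.02606) - (-0.02564)(0)]/D = 12.52 V
V_2 = [(0.02802)(0) - (0.03488)(-0.02564)]/D = 12.32 V
V_th = V_2 - V_3 = 12.32 - 0 = 12.32 V
Step 2 — R_th: zero the source — replace V1 by a short circuit (node 3 merges into node 0) — and find the resistance seen between A (node 2) and B (node 0).
Reduce the network between node 2 (A) and node 0 (B) by series/parallel combination:
  Rp1 = R1 ‖ R3 (parallel, both between nodes 0 and 1) = 1/(1/430 + 1/20000) = 420.9 Ω
  Rs1 = R2 + Rp1 (series, joined only at node 1) = 39 + 420.9 = 459.9 Ω
  Rp2 = R4 ‖ Rs1 (parallel, both between nodes 0 and 2) = 1/(1/2400 + 1/459.9) = 386 Ω
R_th = 386 Ω

Final answer: V_th = 12.32 V, R_th = 386 Ω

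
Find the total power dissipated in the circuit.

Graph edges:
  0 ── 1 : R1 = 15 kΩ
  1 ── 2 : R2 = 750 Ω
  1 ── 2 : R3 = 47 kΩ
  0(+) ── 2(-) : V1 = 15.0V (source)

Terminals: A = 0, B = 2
Nodal analysis, taking node 2 as the 0 V reference.
Source V1 fixes V_0 = 15 V.
KCL at each unknown node (sum of currents leaving = 0; resistances in Ω):
  Node 1: (V_1 - 15)/15000 + (V_1 - 0)/750 + (V_1 - 0)/47000 = 0
Collecting terms: 0.001421 × V_1 = 0.001  =>  V_1 = 0.7036 V
Power in each resistor, P = (ΔV)²/R:
  P_R1 = (15 - 0.7036)²/15000 = 0.01363 W
  P_R2 = (0.7036 - 0)²/750 = 0.0006601 W
  P_R3 = (0.7036 - 0)²/47000 = 0.00001053 W
P_total = P_R1 + P_R2 + P_R3 = 0.0143 W

Final answer: 0.0143 W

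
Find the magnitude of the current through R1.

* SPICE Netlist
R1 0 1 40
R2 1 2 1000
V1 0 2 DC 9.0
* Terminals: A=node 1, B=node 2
Nodal analysis, taking node 2 as the 0 V reference.
Source V1 fixes V_0 = 9 V.
KCL at each unknown node (sum of currents leaving = 0; resistances in Ω):
  Node 1: (V_1 - 9)/40 + (V_1 - 0)/1000 = 0
Collecting terms: 0.026 × V_1 = 0.225  =>  V_1 = 8.654 V
I_R1 = (V_0 - V_1)/R1 = (9 - 8.654)/40 = 0.008654 A
|I_R1| = 0.008654 A

Final answer: |I_R1| = 0.008654 A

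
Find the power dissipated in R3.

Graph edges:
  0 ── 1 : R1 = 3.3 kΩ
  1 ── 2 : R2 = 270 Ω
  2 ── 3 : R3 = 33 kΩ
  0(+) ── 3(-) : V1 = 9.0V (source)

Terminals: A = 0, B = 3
Nodal analysis, taking node 3 as the 0 V reference.
Source V1 fixes V_0 = 9 V.
KCL at each unknown node (sum of currents leaving = 0; resistances in Ω):
  Node 1: (V_1 - 9)/3300 + (V_1 - V_2)/270 = 0
  Node 2: (V_2 - V_1)/270 + (V_2 - 0)/33000 = 0
Collecting terms (coefficients in siemens):
  0.004007·V_1 - 0.003704·V_2 = 0.002727
  0.003734·V_2 - 0.003704·V_1 = 0
Determinant D = (0.004007)(0.003734) - (-0.003704)(-0.003704) = 0.000001244
V_1 = [(0.002727)(0.003734) - (-0.003704)(0)]/D = 8.188 V
V_2 = [(0.004007)(0) - (0.002727)(-0.003704)]/D = 8.121 V
I_R3 = (V_2 - V_3)/R3 = (8.121 - 0)/33000 = 0.0002461 A
P_R3 = I_R3² × R3 = (0.0002461)² × 33000 = 0.001999 W

Final answer: 0.001999 W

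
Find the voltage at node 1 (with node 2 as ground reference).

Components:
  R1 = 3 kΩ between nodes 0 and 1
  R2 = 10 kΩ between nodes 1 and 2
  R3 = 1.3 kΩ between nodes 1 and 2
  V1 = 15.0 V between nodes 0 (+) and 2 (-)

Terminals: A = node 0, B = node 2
Nodal analysis, taking node 2 as the 0 V reference.
Source V1 fixes V_0 = 15 V.
KCL at each unknown node (sum of currents leaving = 0; resistances in Ω):
  Node 1: (V_1 - 15)/3000 + (V_1 - 0)/10000 + (V_1 - 0)/1300 = 0
Collecting terms: 0.001203 × V_1 = 0.005  =>  V_1 = 4.158 V
The requested potential is V_1 = 4.158 V.

Final answer: V_1 = 4.158 V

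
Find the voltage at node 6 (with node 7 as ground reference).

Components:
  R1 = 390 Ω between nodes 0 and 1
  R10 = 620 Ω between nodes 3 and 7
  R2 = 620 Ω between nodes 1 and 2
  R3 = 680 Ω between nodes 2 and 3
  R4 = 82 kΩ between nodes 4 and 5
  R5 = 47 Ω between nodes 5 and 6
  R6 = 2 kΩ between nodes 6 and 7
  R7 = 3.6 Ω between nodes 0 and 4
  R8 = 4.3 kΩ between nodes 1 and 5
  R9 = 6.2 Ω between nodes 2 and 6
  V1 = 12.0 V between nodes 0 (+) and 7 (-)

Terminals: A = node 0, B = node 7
Nodal analysis, taking node 7 as the 0 V reference.
Source V1 fixes V_0 = 12 V.
KCL at each unknown node (sum of currents leaving = 0; resistances in Ω):
  Node 1: (V_1 - 12)/390 + (V_1 - V_2)/620 + (V_1 - V_5)/4300 = 0
  Node 2: (V_2 - V_1)/620 + (V_2 - V_3)/680 + (V_2 - V_6)/6.2 = 0
  Node 3: (V_3 - V_2)/680 + (V_3 - 0)/620 = 0
  Node 4: (V_4 - V_5)/82000 + (V_4 - 12)/3.6 = 0
  Node 5: (V_5 - V_4)/82000 + (V_5 - V_6)/47 + (V_5 - V_1)/4300 = 0
  Node 6: (V_6 - V_5)/47 + (V_6 - 0)/2000 + (V_6 - V_2)/6.2 = 0
Collecting terms (coefficients in siemens):
  0.00441·V_1 - 0.001613·V_2 - 0.0002326·V_5 = 0.03077
  0.1644·V_2 - 0.001613·V_1 - 0.001471·V_3 - 0.1613·V_6 = 0
  0.003083·V_3 - 0.001471·V_2 = 0
  0.2778·V_4 - 0.0000122·V_5 = 3.333
  0.02152·V_5 - 0.0002326·V_1 - 0.0000122·V_4 - 0.02128·V_6 = 0
  0.1831·V_6 - 0.1613·V_2 - 0.02128·V_5 = 0
Solving these 6 simultaneous equations (Gaussian elimination) gives:
  V_1 = 9.295 V, V_2 = 5.532 V, V_3 = 2.638 V, V_4 = 12 V
  V_5 = 5.565 V, V_6 = 5.52 V
The requested potential is V_6 = 5.52 V.

Final answer: V_6 = 5.52 V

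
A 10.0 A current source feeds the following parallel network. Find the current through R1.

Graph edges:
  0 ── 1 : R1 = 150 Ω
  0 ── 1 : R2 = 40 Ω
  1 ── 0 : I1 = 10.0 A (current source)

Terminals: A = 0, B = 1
All resistors sit directly between nodes 0 and 1, so they are in parallel and share one voltage V; the full source current 10 A splits among them.
1/R_par = 1/150 + 1/40 = 0.03167 S  =>  R_par = 31.58 Ω
V = I × R_par = 10 × 31.58 = 315.8 V
I_R1 = V/R1 = 315.8/150 = 2.105 A

Final answer: 2.105 A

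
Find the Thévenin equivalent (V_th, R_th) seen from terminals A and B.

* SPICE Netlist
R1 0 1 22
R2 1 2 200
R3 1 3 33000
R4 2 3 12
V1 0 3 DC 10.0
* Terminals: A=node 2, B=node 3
Step 1 — V_th is the open-circuit voltage V_A - V_B (nothing connected across the terminals).
Nodal analysis, taking node 3 as the 0 V reference.
Source V1 fixes V_0 = 10 V.
KCL at each unknown node (sum of currents leaving = 0; resistances in Ω):
  Node 1: (V_1 - 10)/22 + (V_1 - V_2)/200 + (V_1 - 0)/33000 = 0
  Node 2: (V_2 - V_1)/200 + (V_2 - 0)/12 = 0
Collecting terms (coefficients in siemens):
  0.05048·V_1 - 0.005·V_2 = 0.4545
  0.08833·V_2 - 0.005·V_1 = 0
Determinant D = (0.05048)(0.08833) - (-0.005)(-0.005) = 0.004434
V_1 = [(0.4545)(0.08833) - (-0.005)(0)]/D = 9.054 V
V_2 = [(0.05048)(0) - (0.4545)(-0.005)]/D = 0.5125 V
V_th = V_2 - V_3 = 0.5125 - 0 = 0.5125 V
Step 2 — R_th: zero the source — replace V1 by a short circuit (node 3 merges into node 0) — and find the resistance seen between A (node 2) and B (node 0).
Reduce the network between node 2 (A) and node 0 (B) by series/parallel combination:
  Rp1 = R1 ‖ R3 (parallel, both between nodes 0 and 1) = 1/(1/22 + 1/33000) = 21.99 Ω
  Rs1 = R2 + Rp1 (series, joined only at node 1) = 200 + 21.99 = 222 Ω
  Rp2 = R4 ‖ Rs1 (parallel, both between nodes 0 and 2) = 1/(1/12 + 1/222) = 11.38 Ω
R_th = 11.38 Ω

Final answer: V_th = 0.5125 V, R_th = 11.38 Ω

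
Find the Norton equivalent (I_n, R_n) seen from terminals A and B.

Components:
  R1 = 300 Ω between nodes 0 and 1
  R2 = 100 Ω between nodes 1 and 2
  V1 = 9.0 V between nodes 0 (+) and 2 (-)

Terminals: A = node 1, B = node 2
Find the Thévenin equivalent first; then I_n = V_th/R_th and R_n = R_th.
Step 1 — V_th is the open-circuit voltage V_A - V_B (nothing connected across the terminals).
Nodal analysis, taking node 2 as the 0 V reference.
Source V1 fixes V_0 = 9 V.
KCL at each unknown node (sum of currents leaving = 0; resistances in Ω):
  Node 1: (V_1 - 9)/300 + (V_1 - 0)/100 = 0
Collecting terms: 0.01333 × V_1 = 0.03  =>  V_1 = 2.25 V
V_th = V_1 - V_2 = 2.25 - 0 = 2.25 V
Step 2 — R_th: zero the source — replace V1 by a short circuit (node 2 merges into node 0) — and find the resistance seen between A (node 1) and B (node 0).
Reduce the network between node 1 (A) and node 0 (B) by series/parallel combination:
  Rp1 = R1 ‖ R2 (parallel, both between nodes 0 and 1) = 1/(1/300 + 1/100) = 75 Ω
R_th = 75 Ω
I_n = V_th/R_th = 2.25/75 = 0.03 A, and R_n = R_th = 75 Ω

Final answer: I_n = 0.03 A, R_n = 75 Ω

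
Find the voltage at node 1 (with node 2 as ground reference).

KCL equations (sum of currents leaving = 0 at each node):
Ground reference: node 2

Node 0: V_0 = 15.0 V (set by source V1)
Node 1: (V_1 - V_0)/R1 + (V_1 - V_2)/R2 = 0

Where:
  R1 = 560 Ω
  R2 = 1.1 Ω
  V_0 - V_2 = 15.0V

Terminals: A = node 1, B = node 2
Nodal analysis, taking node 2 as the 0 V reference.
Source V1 fixes V_0 = 15 V.
KCL at each unknown node (sum of currents leaving = 0; resistances in Ω):
  Node 1: (V_1 - 15)/560 + (V_1 - 0)/1.1 = 0
Collecting terms: 0.9109 × V_1 = 0.02679  =>  V_1 = 0.02941 V
The requested potential is V_1 = 0.02941 V.

Final answer: V_1 = 0.02941 V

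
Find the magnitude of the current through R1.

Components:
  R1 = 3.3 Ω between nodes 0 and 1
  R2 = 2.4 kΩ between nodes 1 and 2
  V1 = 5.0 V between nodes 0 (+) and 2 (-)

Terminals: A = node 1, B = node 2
Nodal analysis, taking node 2 as the 0 V reference.
Source V1 fixes V_0 = 5 V.
KCL at each unknown node (sum of currents leaving = 0; resistances in Ω):
  Node 1: (V_1 - 5)/3.3 + (V_1 - 0)/2400 = 0
Collecting terms: 0.3034 × V_1 = 1.515  =>  V_1 = 4.993 V
I_R1 = (V_0 - V_1)/R1 = (5 - 4.993)/3.3 = 0.00208 A
|I_R1| = 0.00208 A

Final answer: |I_R1| = 0.00208 A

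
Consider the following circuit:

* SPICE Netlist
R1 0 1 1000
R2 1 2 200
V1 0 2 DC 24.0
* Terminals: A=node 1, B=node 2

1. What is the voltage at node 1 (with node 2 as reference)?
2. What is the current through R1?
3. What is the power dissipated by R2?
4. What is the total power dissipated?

Nodal analysis, taking node 2 as the 0 V reference.
Source V1 fixes V_0 = 24 V.
KCL at each unknown node (sum of currents leaving = 0; resistances in Ω):
  Node 1: (V_1 - 24)/1000 + (V_1 - 0)/200 = 0
Collecting terms: 0.006 × V_1 = 0.024  =>  V_1 = 4 V
Part 1:
  Read off the nodal solution: V_1 = 4 V
Part 2:
  I_R1 = (V_0 - V_1)/R1 = (24 - 4)/1000 = 0.02 A
  Magnitude: I_R1 = 0.02 A
Part 3:
  I_R2 = (V_1 - V_2)/R2 = (4 - 0)/200 = 0.02 A
  P_R2 = I_R2² × R2 = (0.02)² × 200 = 0.08 W
Part 4:
  Power in each resistor, P = (ΔV)²/R:
    P_R1 = (24 - 4)²/1000 = 0.4 W
    P_R2 = (4 - 0)²/200 = 0.08 W
  P_total = P_R1 + P_R2 = 0.48 W

Final answers:
1. V_1 = 4 V
2. I_R1 = 0.02 A
3. P_R2 = 0.08 W
4. P_total = 0.48 W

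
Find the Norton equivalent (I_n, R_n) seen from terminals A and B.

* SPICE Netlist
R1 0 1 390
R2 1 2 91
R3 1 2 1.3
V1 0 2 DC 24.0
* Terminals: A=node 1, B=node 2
Find the Thévenin equivalent first; then I_n = V_th/R_th and R_n = R_th.
Step 1 — V_th is the open-circuit voltage V_A - V_B (nothing connected across the terminals).
Nodal analysis, taking node 2 as the 0 V reference.
Source V1 fixes V_0 = 24 V.
KCL at each unknown node (sum of currents leaving = 0; resistances in Ω):
  Node 1: (V_1 - 24)/390 + (V_1 - 0)/91 + (V_1 - 0)/1.3 = 0
Collecting terms: 0.7828 × V_1 = 0.06154  =>  V_1 = 0.07861 V
V_th = V_1 - V_2 = 0.07861 - 0 = 0.07861 V
Step 2 — R_th: zero the source — replace V1 by a short circuit (node 2 merges into node 0) — and find the resistance seen between A (node 1) and B (node 0).
Reduce the network between node 1 (A) and node 0 (B) by series/parallel combination:
  Rp1 = R1 ‖ R2 ‖ R3 (parallel, all between nodes 0 and 1) = 1/(1/390 + 1/91 + 1/1.3) = 1.277 Ω
R_th = 1.277 Ω
I_n = V_th/R_th = 0.07861/1.277 = 0.06154 A, and R_n = R_th = 1.277 Ω

Final answer: I_n = 0.06154 A, R_n = 1.277 Ω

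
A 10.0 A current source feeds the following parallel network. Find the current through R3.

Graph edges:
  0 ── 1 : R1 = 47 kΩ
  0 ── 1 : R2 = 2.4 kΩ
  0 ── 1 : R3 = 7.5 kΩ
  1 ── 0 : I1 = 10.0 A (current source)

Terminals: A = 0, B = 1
All resistors sit directly between nodes 0 and 1, so they are in parallel and share one voltage V; the full source current 10 A splits among them.
1/R_par = 1/47000 + 1/2400 + 1/7500 = 0.0005713 S  =>  R_par = 1750 Ω
V = I × R_par = 10 × 1750 = 17500 V
I_R3 = V/R3 = 17500/7500 = 2.334 A

Final answer: 2.334 A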